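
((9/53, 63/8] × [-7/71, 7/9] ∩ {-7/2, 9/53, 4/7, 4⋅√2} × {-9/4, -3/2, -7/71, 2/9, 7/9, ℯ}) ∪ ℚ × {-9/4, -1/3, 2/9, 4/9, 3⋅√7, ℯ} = ({4/7, 4⋅√2} × {-7/71, 2/9, 7/9}) ∪ (ℚ × {-9/4, -1/3, 2/9, 4/9, 3⋅√7, ℯ})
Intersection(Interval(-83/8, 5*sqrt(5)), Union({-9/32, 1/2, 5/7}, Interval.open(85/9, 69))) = Union({-9/32, 1/2, 5/7}, Interval.Lopen(85/9, 5*sqrt(5)))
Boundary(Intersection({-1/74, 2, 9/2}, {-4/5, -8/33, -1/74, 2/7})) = {-1/74}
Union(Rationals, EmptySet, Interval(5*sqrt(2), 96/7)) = Union(Interval(5*sqrt(2), 96/7), Rationals)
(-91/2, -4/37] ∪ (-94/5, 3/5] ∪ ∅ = (-91/2, 3/5]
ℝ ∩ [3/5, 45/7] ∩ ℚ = ℚ ∩ [3/5, 45/7]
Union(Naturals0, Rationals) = Rationals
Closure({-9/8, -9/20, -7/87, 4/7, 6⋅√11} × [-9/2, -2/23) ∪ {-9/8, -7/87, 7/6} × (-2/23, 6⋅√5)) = ({-9/8, -7/87, 7/6} × [-2/23, 6⋅√5]) ∪ ({-9/8, -9/20, -7/87, 4/7, 6⋅√11} × [-9/2, -2/23])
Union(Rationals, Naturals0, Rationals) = Rationals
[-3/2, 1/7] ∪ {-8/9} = [-3/2, 1/7]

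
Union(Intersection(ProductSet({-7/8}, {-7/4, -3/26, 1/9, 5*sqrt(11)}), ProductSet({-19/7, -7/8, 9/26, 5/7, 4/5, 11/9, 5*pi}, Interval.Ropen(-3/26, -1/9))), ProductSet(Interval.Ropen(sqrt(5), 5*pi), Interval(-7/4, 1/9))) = Union(ProductSet({-7/8}, {-3/26}), ProductSet(Interval.Ropen(sqrt(5), 5*pi), Interval(-7/4, 1/9)))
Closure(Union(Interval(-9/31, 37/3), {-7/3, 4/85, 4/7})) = Union({-7/3}, Interval(-9/31, 37/3))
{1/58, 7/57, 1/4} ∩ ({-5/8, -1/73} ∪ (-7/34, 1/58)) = ∅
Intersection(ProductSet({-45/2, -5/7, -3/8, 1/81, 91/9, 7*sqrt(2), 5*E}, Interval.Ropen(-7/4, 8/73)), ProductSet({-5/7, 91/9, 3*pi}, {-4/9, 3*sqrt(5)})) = ProductSet({-5/7, 91/9}, {-4/9})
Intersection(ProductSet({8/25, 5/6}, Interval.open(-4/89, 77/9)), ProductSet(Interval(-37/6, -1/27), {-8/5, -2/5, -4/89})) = EmptySet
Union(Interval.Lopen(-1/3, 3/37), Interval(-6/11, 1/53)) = Interval(-6/11, 3/37)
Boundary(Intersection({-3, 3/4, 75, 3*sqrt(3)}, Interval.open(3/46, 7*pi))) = {3/4, 3*sqrt(3)}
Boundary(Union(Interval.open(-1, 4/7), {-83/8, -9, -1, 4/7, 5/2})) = {-83/8, -9, -1, 4/7, 5/2}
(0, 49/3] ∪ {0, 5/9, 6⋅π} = [0, 49/3] ∪ {6⋅π}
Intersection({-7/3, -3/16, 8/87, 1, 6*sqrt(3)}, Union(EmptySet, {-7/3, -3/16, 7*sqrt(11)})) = {-7/3, -3/16}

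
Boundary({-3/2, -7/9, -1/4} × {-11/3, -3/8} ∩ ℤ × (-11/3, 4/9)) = ∅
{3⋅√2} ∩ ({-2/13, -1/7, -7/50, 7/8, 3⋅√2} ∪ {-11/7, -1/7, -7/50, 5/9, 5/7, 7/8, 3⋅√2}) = {3⋅√2}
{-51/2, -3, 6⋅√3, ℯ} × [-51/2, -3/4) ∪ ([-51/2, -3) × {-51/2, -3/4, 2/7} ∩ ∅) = {-51/2, -3, 6⋅√3, ℯ} × [-51/2, -3/4)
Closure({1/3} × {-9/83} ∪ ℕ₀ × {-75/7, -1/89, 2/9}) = ({1/3} × {-9/83}) ∪ (ℕ₀ × {-75/7, -1/89, 2/9})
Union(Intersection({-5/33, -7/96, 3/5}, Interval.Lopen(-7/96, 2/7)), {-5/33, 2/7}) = {-5/33, 2/7}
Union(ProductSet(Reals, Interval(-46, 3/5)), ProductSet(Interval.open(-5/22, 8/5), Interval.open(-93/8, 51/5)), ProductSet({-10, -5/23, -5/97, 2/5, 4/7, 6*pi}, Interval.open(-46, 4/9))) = Union(ProductSet(Interval.open(-5/22, 8/5), Interval.open(-93/8, 51/5)), ProductSet(Reals, Interval(-46, 3/5)))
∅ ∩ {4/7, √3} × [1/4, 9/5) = ∅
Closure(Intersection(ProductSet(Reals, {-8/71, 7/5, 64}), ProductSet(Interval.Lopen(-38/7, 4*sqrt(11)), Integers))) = ProductSet(Interval(-38/7, 4*sqrt(11)), {64})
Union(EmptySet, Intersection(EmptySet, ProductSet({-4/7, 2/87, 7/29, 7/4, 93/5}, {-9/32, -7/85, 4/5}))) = EmptySet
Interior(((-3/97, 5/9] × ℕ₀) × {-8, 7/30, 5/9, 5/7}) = ∅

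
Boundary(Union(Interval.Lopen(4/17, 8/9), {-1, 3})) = {-1, 4/17, 8/9, 3}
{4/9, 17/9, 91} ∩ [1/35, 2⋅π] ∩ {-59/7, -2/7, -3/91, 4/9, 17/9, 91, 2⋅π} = {4/9, 17/9}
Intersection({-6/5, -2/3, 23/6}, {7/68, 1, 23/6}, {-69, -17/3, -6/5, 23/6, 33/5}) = {23/6}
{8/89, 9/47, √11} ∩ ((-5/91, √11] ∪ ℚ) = {8/89, 9/47, √11}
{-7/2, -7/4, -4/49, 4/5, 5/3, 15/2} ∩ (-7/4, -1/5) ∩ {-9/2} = ∅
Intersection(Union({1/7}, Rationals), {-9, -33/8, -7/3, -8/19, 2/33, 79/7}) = {-9, -33/8, -7/3, -8/19, 2/33, 79/7}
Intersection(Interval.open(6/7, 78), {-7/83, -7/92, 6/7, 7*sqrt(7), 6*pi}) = {7*sqrt(7), 6*pi}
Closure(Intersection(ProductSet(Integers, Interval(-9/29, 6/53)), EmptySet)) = EmptySet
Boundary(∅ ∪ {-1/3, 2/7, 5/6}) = {-1/3, 2/7, 5/6}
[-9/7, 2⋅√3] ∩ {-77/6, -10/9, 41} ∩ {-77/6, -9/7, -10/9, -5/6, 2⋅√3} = {-10/9}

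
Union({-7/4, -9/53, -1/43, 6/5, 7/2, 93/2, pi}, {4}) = {-7/4, -9/53, -1/43, 6/5, 7/2, 4, 93/2, pi}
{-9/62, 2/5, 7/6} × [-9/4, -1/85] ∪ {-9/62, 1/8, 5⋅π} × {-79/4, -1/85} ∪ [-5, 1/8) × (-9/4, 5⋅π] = ({-9/62, 1/8, 5⋅π} × {-79/4, -1/85}) ∪ ({-9/62, 2/5, 7/6} × [-9/4, -1/85]) ∪ ([-5, 1/8) × (-9/4, 5⋅π])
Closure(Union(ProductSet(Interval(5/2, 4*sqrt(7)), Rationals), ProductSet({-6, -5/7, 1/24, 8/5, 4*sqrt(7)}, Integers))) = Union(ProductSet({-6, -5/7, 1/24, 8/5, 4*sqrt(7)}, Integers), ProductSet(Interval(5/2, 4*sqrt(7)), Reals))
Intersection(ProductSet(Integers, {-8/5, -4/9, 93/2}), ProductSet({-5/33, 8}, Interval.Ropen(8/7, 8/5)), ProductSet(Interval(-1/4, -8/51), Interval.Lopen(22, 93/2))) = EmptySet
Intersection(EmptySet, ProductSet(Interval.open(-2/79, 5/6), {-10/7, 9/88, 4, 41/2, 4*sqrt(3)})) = EmptySet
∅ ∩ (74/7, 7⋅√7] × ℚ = ∅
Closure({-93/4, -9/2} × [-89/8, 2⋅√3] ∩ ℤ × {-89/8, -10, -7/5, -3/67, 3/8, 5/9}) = ∅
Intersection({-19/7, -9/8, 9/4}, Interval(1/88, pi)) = {9/4}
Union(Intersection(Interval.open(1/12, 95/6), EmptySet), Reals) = Reals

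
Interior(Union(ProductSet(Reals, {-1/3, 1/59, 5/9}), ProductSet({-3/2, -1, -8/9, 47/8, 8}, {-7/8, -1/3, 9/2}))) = EmptySet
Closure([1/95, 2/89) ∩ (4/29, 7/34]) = ∅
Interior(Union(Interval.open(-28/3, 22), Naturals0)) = Union(Complement(Interval.Lopen(-28/3, 22), Complement(Naturals0, Interval.open(-28/3, 22))), Complement(Naturals0, Union(Complement(Naturals0, Interval.open(-28/3, 22)), {-28/3})), Complement(Range(0, 23, 1), Complement(Naturals0, Interval.open(-28/3, 22))), Complement(Range(0, 23, 1), Union(Complement(Naturals0, Interval.open(-28/3, 22)), {-28/3})))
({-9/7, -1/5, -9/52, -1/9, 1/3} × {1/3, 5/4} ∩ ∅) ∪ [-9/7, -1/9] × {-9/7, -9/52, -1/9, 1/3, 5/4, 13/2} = [-9/7, -1/9] × {-9/7, -9/52, -1/9, 1/3, 5/4, 13/2}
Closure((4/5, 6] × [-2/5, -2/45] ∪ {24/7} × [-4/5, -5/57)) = ({24/7} × [-4/5, -5/57)) ∪ ([4/5, 6] × [-2/5, -2/45])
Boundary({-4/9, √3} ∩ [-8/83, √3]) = {√3}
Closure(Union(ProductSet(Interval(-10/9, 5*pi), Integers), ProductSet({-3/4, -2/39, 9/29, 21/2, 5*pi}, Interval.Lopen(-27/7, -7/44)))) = Union(ProductSet({-3/4, -2/39, 9/29, 21/2, 5*pi}, Interval(-27/7, -7/44)), ProductSet(Interval(-10/9, 5*pi), Integers))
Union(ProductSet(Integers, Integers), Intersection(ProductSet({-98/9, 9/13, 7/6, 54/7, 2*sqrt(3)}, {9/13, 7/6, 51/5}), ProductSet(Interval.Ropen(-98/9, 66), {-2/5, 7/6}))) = Union(ProductSet({-98/9, 9/13, 7/6, 54/7, 2*sqrt(3)}, {7/6}), ProductSet(Integers, Integers))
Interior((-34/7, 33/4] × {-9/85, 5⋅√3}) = ∅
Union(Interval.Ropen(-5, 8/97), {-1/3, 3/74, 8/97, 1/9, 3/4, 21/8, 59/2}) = Union({1/9, 3/4, 21/8, 59/2}, Interval(-5, 8/97))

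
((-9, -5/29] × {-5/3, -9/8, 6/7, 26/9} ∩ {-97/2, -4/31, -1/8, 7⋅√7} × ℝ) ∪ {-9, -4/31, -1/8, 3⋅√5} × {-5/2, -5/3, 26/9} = {-9, -4/31, -1/8, 3⋅√5} × {-5/2, -5/3, 26/9}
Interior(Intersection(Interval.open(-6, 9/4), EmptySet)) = EmptySet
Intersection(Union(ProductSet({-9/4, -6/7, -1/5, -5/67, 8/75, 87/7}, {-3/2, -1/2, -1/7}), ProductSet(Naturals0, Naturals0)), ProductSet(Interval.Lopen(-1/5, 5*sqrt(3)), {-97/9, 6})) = ProductSet(Range(0, 9, 1), {6})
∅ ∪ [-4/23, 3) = [-4/23, 3)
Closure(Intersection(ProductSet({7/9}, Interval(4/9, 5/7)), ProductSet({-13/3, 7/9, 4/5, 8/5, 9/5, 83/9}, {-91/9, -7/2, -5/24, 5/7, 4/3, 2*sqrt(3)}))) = ProductSet({7/9}, {5/7})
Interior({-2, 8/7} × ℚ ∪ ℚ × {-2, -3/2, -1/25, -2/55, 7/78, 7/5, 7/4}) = ∅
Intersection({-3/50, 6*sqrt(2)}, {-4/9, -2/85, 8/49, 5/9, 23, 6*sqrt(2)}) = {6*sqrt(2)}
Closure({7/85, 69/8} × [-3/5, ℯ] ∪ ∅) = {7/85, 69/8} × [-3/5, ℯ]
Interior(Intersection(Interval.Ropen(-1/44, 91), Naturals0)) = EmptySet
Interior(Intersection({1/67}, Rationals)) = EmptySet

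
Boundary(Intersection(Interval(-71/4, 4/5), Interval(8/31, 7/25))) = {8/31, 7/25}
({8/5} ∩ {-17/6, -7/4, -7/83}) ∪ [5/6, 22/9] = [5/6, 22/9]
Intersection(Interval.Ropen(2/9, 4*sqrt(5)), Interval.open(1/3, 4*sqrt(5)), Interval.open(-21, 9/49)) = EmptySet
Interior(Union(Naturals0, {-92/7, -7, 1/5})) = EmptySet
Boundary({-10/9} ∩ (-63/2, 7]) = {-10/9}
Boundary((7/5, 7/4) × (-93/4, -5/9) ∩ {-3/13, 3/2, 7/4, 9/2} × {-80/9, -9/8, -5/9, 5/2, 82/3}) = {3/2} × {-80/9, -9/8}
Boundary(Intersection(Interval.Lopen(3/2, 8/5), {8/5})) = {8/5}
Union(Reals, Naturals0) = Reals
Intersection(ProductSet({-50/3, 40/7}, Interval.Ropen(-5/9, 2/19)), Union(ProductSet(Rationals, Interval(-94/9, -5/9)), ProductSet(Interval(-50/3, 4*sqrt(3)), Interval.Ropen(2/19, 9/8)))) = ProductSet({-50/3, 40/7}, {-5/9})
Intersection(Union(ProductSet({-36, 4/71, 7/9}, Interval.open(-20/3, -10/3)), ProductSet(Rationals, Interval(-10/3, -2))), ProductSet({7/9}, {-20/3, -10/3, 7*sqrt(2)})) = ProductSet({7/9}, {-10/3})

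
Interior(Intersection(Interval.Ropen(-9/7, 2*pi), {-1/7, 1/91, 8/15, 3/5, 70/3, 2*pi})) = EmptySet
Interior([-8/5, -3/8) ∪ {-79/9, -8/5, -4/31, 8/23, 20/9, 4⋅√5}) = (-8/5, -3/8)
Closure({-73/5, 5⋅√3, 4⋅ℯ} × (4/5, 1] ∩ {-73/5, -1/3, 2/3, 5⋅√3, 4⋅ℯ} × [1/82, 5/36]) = ∅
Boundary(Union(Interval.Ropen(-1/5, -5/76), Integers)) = Union(Complement(Integers, Interval.open(-1/5, -5/76)), {-1/5, -5/76})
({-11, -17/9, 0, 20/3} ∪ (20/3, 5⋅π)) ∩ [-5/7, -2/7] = ∅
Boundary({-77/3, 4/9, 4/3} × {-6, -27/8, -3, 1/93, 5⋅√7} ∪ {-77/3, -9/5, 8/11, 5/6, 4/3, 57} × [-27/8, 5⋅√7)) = ({-77/3, 4/9, 4/3} × {-6, -27/8, -3, 1/93, 5⋅√7}) ∪ ({-77/3, -9/5, 8/11, 5/6, 4/3, 57} × [-27/8, 5⋅√7])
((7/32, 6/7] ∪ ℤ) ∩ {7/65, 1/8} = ∅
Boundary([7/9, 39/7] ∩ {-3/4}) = ∅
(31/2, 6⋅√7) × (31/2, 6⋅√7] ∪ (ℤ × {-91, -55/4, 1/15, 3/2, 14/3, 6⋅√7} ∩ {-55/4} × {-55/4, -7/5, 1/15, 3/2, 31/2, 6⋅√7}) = (31/2, 6⋅√7) × (31/2, 6⋅√7]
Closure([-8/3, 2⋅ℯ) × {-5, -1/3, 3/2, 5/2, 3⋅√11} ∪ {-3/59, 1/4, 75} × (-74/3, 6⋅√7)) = ({-3/59, 1/4, 75} × [-74/3, 6⋅√7]) ∪ ([-8/3, 2⋅ℯ] × {-5, -1/3, 3/2, 5/2, 3⋅√11})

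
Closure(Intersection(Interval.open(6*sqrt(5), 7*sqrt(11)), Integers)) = Range(14, 24, 1)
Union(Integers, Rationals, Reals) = Reals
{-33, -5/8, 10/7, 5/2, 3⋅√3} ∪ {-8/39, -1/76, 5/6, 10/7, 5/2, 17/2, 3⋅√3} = {-33, -5/8, -8/39, -1/76, 5/6, 10/7, 5/2, 17/2, 3⋅√3}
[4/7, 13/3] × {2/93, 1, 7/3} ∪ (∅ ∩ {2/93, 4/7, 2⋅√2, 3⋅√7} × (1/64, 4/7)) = [4/7, 13/3] × {2/93, 1, 7/3}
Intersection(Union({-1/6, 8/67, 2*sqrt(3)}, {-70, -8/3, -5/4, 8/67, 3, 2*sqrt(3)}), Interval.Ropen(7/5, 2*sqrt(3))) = {3}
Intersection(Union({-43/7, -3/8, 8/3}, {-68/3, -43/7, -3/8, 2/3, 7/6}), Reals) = {-68/3, -43/7, -3/8, 2/3, 7/6, 8/3}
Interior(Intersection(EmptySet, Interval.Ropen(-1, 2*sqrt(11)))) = EmptySet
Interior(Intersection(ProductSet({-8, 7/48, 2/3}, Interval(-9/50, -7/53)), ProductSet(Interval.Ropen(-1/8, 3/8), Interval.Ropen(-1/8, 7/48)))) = EmptySet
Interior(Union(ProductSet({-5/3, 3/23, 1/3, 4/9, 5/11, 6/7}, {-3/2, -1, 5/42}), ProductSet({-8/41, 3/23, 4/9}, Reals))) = EmptySet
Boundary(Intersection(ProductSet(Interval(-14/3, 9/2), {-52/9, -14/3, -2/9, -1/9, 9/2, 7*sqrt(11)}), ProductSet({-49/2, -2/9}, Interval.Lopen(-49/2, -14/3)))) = ProductSet({-2/9}, {-52/9, -14/3})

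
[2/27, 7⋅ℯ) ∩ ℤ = {1, 2, …, 19}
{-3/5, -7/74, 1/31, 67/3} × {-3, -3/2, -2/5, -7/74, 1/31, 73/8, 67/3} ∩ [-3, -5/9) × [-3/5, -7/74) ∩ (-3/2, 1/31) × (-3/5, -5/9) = ∅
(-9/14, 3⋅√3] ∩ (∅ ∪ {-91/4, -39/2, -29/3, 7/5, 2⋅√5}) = {7/5, 2⋅√5}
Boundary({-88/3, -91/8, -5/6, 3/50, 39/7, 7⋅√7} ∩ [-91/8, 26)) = {-91/8, -5/6, 3/50, 39/7, 7⋅√7}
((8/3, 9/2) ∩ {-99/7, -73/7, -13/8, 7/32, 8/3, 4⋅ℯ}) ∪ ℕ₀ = ℕ₀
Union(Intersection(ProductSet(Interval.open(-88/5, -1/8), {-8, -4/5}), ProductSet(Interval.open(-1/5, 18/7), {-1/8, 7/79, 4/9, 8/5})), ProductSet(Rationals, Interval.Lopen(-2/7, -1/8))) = ProductSet(Rationals, Interval.Lopen(-2/7, -1/8))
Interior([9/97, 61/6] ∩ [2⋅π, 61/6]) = (2⋅π, 61/6)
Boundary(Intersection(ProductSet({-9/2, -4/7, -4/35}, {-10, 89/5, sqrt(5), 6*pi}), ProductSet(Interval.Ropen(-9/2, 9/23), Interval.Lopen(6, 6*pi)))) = ProductSet({-9/2, -4/7, -4/35}, {89/5, 6*pi})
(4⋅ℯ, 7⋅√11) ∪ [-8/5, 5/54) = [-8/5, 5/54) ∪ (4⋅ℯ, 7⋅√11)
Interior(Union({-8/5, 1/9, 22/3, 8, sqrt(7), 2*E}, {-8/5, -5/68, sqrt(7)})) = EmptySet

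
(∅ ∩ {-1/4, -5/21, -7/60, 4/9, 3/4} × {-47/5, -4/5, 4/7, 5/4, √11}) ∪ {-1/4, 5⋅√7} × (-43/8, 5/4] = {-1/4, 5⋅√7} × (-43/8, 5/4]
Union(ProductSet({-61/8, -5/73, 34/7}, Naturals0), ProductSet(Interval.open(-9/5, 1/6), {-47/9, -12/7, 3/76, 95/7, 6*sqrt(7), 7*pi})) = Union(ProductSet({-61/8, -5/73, 34/7}, Naturals0), ProductSet(Interval.open(-9/5, 1/6), {-47/9, -12/7, 3/76, 95/7, 6*sqrt(7), 7*pi}))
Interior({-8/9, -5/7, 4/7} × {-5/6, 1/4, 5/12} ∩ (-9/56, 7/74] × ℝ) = ∅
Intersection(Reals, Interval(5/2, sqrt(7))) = Interval(5/2, sqrt(7))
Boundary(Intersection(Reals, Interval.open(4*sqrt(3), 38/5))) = {38/5, 4*sqrt(3)}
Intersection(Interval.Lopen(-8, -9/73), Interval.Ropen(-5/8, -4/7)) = Interval.Ropen(-5/8, -4/7)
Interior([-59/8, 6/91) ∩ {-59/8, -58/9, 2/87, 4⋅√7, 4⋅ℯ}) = ∅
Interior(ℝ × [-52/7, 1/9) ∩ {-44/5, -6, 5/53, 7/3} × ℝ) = ∅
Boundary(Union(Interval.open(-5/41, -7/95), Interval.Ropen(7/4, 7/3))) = {-5/41, -7/95, 7/4, 7/3}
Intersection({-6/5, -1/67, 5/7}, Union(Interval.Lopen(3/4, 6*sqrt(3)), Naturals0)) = EmptySet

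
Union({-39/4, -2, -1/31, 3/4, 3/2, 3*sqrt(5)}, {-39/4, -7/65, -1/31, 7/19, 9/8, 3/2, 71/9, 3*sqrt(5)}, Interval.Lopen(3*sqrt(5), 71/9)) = Union({-39/4, -2, -7/65, -1/31, 7/19, 3/4, 9/8, 3/2}, Interval(3*sqrt(5), 71/9))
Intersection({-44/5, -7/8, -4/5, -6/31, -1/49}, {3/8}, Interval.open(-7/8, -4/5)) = EmptySet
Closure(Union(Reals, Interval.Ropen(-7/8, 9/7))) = Interval(-oo, oo)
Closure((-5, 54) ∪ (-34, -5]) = [-34, 54]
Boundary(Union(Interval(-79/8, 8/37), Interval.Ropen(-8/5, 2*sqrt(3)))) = {-79/8, 2*sqrt(3)}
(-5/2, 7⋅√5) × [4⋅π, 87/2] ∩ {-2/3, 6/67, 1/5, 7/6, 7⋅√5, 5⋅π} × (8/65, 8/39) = ∅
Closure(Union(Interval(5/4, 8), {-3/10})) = Union({-3/10}, Interval(5/4, 8))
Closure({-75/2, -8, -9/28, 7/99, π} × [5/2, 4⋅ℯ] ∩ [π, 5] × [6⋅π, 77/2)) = ∅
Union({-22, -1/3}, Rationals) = Rationals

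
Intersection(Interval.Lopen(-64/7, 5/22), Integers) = Range(-9, 1, 1)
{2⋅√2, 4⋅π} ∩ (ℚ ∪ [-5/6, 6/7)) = ∅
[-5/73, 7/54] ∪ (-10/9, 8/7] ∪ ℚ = ℚ ∪ [-10/9, 8/7]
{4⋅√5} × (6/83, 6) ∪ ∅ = {4⋅√5} × (6/83, 6)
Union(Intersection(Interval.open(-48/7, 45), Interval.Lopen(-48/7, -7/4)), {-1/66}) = Union({-1/66}, Interval.Lopen(-48/7, -7/4))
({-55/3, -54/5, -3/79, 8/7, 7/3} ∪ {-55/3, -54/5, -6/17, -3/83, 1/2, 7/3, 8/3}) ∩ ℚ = {-55/3, -54/5, -6/17, -3/79, -3/83, 1/2, 8/7, 7/3, 8/3}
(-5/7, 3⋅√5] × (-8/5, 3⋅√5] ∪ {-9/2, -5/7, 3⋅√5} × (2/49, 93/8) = ({-9/2, -5/7, 3⋅√5} × (2/49, 93/8)) ∪ ((-5/7, 3⋅√5] × (-8/5, 3⋅√5])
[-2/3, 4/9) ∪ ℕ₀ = [-2/3, 4/9) ∪ ℕ₀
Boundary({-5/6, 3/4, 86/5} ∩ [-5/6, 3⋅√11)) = {-5/6, 3/4}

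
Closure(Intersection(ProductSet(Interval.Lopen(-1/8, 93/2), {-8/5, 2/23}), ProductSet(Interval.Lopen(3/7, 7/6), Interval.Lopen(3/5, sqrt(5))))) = EmptySet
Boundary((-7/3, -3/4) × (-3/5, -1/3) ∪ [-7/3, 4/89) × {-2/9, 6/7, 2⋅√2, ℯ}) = ({-7/3, -3/4} × [-3/5, -1/3]) ∪ ([-7/3, -3/4] × {-3/5, -1/3}) ∪ ([-7/3, 4/89] × {-2/9, 6/7, 2⋅√2, ℯ})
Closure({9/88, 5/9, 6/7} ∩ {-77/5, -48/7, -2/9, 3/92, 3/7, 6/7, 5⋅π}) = {6/7}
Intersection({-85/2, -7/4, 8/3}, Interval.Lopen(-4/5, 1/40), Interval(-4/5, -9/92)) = EmptySet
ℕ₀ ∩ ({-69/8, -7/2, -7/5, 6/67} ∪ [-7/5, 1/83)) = {0}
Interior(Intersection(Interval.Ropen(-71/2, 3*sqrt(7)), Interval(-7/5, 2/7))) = Interval.open(-7/5, 2/7)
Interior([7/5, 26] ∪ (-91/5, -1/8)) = (-91/5, -1/8) ∪ (7/5, 26)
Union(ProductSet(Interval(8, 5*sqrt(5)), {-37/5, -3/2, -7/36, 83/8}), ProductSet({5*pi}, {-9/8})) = Union(ProductSet({5*pi}, {-9/8}), ProductSet(Interval(8, 5*sqrt(5)), {-37/5, -3/2, -7/36, 83/8}))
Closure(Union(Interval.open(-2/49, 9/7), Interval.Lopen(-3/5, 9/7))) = Interval(-3/5, 9/7)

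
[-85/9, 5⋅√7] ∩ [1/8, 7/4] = [1/8, 7/4]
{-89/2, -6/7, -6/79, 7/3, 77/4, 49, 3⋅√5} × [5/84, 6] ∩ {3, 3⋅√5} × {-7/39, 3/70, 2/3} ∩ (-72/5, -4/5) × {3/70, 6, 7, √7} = ∅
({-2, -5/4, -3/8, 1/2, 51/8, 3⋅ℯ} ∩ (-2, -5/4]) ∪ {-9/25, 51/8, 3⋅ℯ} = {-5/4, -9/25, 51/8, 3⋅ℯ}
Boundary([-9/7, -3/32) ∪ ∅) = {-9/7, -3/32}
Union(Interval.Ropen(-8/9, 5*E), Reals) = Interval(-oo, oo)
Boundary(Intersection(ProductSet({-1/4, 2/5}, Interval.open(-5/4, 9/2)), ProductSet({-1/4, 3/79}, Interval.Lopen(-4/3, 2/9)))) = ProductSet({-1/4}, Interval(-5/4, 2/9))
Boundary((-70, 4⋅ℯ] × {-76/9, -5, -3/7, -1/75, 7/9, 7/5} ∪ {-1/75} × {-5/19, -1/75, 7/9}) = ({-1/75} × {-5/19, -1/75, 7/9}) ∪ ([-70, 4⋅ℯ] × {-76/9, -5, -3/7, -1/75, 7/9, 7/5})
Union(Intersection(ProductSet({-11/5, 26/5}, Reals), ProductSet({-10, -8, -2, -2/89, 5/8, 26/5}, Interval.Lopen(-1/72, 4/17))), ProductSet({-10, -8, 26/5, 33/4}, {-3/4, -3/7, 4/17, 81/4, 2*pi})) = Union(ProductSet({26/5}, Interval.Lopen(-1/72, 4/17)), ProductSet({-10, -8, 26/5, 33/4}, {-3/4, -3/7, 4/17, 81/4, 2*pi}))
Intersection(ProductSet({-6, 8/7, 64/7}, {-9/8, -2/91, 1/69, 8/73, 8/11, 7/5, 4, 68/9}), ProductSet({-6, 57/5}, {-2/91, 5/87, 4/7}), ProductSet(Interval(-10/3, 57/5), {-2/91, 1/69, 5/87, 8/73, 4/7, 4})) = EmptySet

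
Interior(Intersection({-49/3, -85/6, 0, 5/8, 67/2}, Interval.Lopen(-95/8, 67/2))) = EmptySet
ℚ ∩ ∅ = ∅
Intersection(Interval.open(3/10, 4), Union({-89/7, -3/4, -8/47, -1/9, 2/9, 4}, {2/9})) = EmptySet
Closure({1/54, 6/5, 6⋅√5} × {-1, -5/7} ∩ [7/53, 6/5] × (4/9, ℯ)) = ∅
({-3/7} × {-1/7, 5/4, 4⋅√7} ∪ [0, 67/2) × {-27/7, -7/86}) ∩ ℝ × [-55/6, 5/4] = ({-3/7} × {-1/7, 5/4}) ∪ ([0, 67/2) × {-27/7, -7/86})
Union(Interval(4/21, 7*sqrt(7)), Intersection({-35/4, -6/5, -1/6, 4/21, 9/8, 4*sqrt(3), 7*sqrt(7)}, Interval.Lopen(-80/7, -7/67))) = Union({-35/4, -6/5, -1/6}, Interval(4/21, 7*sqrt(7)))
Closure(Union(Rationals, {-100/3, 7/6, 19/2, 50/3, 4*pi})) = Reals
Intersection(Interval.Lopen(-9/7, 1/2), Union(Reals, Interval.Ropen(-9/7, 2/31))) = Interval.Lopen(-9/7, 1/2)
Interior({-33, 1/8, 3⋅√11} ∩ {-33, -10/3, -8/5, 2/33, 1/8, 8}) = ∅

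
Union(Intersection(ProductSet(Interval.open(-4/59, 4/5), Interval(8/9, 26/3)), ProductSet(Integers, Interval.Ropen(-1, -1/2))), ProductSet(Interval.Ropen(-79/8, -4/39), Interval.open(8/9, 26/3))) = ProductSet(Interval.Ropen(-79/8, -4/39), Interval.open(8/9, 26/3))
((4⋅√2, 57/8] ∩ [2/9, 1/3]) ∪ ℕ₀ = ℕ₀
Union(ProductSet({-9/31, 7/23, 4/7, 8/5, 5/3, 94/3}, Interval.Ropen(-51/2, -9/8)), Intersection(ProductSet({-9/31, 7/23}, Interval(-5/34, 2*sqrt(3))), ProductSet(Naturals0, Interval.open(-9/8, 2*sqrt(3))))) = ProductSet({-9/31, 7/23, 4/7, 8/5, 5/3, 94/3}, Interval.Ropen(-51/2, -9/8))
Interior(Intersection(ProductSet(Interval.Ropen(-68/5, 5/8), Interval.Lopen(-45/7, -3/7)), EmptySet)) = EmptySet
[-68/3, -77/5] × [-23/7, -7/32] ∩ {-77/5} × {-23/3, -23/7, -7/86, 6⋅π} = {-77/5} × {-23/7}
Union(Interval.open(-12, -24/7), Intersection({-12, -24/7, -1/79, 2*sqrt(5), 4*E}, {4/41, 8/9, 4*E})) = Union({4*E}, Interval.open(-12, -24/7))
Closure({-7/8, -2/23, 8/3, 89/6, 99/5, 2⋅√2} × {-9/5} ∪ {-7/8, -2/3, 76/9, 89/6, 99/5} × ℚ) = ({-7/8, -2/3, 76/9, 89/6, 99/5} × ℝ) ∪ ({-7/8, -2/23, 8/3, 89/6, 99/5, 2⋅√2} × {-9/5})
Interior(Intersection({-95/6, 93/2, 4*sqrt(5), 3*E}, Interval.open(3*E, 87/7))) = EmptySet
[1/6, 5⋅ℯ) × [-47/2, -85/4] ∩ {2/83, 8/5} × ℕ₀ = ∅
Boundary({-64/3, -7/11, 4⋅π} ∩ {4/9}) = ∅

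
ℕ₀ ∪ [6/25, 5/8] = ℕ₀ ∪ [6/25, 5/8]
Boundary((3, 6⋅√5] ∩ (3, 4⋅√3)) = {3, 4⋅√3}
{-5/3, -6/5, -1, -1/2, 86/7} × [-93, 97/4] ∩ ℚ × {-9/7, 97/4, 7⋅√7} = {-5/3, -6/5, -1, -1/2, 86/7} × {-9/7, 97/4, 7⋅√7}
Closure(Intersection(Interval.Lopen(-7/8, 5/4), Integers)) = Range(0, 2, 1)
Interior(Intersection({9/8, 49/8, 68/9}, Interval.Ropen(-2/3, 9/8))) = EmptySet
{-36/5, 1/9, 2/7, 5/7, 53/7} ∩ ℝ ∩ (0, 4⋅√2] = {1/9, 2/7, 5/7}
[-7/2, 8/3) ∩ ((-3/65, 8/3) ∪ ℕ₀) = (-3/65, 8/3) ∪ {0, 1, 2}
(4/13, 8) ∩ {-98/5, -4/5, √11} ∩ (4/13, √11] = {√11}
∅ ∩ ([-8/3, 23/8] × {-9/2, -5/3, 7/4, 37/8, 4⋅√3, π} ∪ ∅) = ∅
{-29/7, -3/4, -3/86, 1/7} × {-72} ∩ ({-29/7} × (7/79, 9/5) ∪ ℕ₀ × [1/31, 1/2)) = ∅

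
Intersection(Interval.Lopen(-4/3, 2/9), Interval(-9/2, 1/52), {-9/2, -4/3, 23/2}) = EmptySet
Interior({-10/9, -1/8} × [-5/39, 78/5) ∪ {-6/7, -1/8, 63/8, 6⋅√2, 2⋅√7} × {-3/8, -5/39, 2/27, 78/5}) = ∅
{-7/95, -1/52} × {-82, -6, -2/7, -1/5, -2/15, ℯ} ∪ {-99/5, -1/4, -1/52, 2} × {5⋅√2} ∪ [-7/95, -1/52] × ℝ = ([-7/95, -1/52] × ℝ) ∪ ({-99/5, -1/4, -1/52, 2} × {5⋅√2})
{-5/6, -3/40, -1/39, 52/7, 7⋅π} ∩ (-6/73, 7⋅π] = {-3/40, -1/39, 52/7, 7⋅π}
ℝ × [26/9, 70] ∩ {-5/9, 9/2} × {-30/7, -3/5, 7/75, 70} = {-5/9, 9/2} × {70}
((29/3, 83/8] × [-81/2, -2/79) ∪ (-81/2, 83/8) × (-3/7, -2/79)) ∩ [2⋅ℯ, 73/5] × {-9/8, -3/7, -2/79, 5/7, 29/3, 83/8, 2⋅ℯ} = (29/3, 83/8] × {-9/8, -3/7}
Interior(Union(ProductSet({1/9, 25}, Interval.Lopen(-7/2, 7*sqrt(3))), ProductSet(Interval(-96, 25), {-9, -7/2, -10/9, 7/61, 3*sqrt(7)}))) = EmptySet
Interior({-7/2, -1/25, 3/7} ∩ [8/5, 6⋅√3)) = ∅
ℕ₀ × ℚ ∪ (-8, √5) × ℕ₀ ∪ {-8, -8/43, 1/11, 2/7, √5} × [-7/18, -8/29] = (ℕ₀ × ℚ) ∪ ((-8, √5) × ℕ₀) ∪ ({-8, -8/43, 1/11, 2/7, √5} × [-7/18, -8/29])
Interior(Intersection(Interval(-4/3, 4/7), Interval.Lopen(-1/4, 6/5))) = Interval.open(-1/4, 4/7)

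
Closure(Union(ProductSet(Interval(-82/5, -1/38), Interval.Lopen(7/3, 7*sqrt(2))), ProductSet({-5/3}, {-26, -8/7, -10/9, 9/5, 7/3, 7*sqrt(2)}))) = Union(ProductSet({-5/3}, {-26, -8/7, -10/9, 9/5, 7/3, 7*sqrt(2)}), ProductSet(Interval(-82/5, -1/38), Interval(7/3, 7*sqrt(2))))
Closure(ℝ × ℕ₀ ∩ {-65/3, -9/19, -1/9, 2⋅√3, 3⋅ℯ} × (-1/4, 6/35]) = {-65/3, -9/19, -1/9, 2⋅√3, 3⋅ℯ} × {0}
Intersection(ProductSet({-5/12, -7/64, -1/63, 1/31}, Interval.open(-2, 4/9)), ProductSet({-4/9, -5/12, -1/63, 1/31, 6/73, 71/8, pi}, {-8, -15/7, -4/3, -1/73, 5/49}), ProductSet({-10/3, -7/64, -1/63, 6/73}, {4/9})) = EmptySet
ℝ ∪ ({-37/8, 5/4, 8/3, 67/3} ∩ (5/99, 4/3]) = ℝ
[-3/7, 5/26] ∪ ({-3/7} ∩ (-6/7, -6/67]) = [-3/7, 5/26]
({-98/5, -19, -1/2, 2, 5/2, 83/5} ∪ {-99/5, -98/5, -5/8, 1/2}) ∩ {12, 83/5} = {83/5}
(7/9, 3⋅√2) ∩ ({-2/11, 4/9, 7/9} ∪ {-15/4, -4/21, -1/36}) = ∅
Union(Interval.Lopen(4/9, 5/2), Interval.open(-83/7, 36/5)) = Interval.open(-83/7, 36/5)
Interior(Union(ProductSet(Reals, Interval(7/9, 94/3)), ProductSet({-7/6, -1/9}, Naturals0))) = Union(ProductSet({-7/6, -1/9}, Complement(Naturals0, Union(Complement(Naturals0, Interval.open(7/9, 94/3)), {7/9, 94/3}))), ProductSet(Reals, Complement(Interval.open(7/9, 94/3), Complement(Naturals0, Interval.open(7/9, 94/3)))), ProductSet(Union(Interval.open(-oo, -7/6), Interval.open(-7/6, -1/9), Interval.open(-1/9, oo)), Interval.open(7/9, 94/3)))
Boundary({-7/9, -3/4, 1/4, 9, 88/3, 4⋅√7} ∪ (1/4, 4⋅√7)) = {-7/9, -3/4, 1/4, 88/3, 4⋅√7}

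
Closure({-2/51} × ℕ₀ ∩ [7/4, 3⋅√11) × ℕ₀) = ∅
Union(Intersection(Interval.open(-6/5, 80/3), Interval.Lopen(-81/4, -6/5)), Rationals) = Rationals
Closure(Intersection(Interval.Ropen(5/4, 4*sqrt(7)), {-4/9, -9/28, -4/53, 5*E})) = EmptySet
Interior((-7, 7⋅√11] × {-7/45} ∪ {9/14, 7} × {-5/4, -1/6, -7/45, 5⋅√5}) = ∅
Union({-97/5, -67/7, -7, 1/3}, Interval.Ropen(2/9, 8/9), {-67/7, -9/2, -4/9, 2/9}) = Union({-97/5, -67/7, -7, -9/2, -4/9}, Interval.Ropen(2/9, 8/9))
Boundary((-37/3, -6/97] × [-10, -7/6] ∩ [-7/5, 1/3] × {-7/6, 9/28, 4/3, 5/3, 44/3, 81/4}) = [-7/5, -6/97] × {-7/6}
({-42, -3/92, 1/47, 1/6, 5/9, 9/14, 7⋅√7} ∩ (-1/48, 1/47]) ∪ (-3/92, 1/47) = (-3/92, 1/47]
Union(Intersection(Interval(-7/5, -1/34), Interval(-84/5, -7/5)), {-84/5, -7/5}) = {-84/5, -7/5}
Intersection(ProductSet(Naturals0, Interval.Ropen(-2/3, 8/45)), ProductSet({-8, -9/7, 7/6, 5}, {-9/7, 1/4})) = EmptySet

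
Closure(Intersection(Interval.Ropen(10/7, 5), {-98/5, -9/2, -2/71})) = EmptySet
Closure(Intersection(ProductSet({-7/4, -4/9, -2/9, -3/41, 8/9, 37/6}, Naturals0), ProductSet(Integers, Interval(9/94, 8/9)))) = EmptySet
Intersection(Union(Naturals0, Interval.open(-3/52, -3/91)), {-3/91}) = EmptySet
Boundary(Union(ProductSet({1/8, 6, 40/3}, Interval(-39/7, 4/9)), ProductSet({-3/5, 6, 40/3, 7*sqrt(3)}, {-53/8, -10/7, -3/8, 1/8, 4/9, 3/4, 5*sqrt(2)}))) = Union(ProductSet({1/8, 6, 40/3}, Interval(-39/7, 4/9)), ProductSet({-3/5, 6, 40/3, 7*sqrt(3)}, {-53/8, -10/7, -3/8, 1/8, 4/9, 3/4, 5*sqrt(2)}))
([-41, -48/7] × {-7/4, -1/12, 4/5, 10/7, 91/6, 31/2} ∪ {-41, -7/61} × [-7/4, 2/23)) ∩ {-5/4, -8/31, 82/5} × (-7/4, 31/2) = ∅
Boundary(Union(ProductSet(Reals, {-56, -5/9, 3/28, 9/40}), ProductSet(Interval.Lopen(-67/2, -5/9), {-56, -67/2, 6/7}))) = Union(ProductSet(Interval(-67/2, -5/9), {-56, -67/2, 6/7}), ProductSet(Reals, {-56, -5/9, 3/28, 9/40}))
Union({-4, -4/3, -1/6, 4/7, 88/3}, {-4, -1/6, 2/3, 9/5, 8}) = {-4, -4/3, -1/6, 4/7, 2/3, 9/5, 8, 88/3}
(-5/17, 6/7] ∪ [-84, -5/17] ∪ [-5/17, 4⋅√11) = [-84, 4⋅√11)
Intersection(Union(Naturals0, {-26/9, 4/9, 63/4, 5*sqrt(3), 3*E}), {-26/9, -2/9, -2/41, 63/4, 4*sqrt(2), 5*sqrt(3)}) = {-26/9, 63/4, 5*sqrt(3)}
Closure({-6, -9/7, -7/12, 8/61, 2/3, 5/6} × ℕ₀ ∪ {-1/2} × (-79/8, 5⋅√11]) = ({-6, -9/7, -7/12, 8/61, 2/3, 5/6} × ℕ₀) ∪ ({-1/2} × [-79/8, 5⋅√11])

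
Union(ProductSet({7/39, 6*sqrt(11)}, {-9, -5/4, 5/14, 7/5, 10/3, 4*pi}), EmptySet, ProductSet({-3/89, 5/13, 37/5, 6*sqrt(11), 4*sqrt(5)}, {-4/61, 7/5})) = Union(ProductSet({7/39, 6*sqrt(11)}, {-9, -5/4, 5/14, 7/5, 10/3, 4*pi}), ProductSet({-3/89, 5/13, 37/5, 6*sqrt(11), 4*sqrt(5)}, {-4/61, 7/5}))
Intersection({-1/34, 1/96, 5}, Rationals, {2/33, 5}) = {5}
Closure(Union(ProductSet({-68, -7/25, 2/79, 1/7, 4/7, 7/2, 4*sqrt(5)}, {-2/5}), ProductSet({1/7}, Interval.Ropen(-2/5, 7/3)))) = Union(ProductSet({1/7}, Interval(-2/5, 7/3)), ProductSet({-68, -7/25, 2/79, 1/7, 4/7, 7/2, 4*sqrt(5)}, {-2/5}))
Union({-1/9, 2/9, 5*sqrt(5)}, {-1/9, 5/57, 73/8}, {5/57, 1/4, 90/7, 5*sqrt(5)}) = {-1/9, 5/57, 2/9, 1/4, 73/8, 90/7, 5*sqrt(5)}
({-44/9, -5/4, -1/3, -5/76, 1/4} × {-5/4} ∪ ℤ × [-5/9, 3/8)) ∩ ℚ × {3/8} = ∅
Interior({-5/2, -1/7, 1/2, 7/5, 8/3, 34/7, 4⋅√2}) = ∅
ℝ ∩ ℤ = ℤ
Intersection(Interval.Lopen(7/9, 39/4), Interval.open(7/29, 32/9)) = Interval.open(7/9, 32/9)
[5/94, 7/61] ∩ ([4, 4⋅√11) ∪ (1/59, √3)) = [5/94, 7/61]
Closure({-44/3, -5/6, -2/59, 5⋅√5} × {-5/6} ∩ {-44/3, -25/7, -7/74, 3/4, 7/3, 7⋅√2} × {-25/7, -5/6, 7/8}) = {-44/3} × {-5/6}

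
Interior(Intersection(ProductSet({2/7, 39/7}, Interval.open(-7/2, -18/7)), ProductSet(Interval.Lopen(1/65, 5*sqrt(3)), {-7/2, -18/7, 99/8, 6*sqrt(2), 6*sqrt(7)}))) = EmptySet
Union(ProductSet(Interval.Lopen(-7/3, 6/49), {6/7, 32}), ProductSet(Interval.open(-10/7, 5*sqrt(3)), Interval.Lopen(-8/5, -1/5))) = Union(ProductSet(Interval.Lopen(-7/3, 6/49), {6/7, 32}), ProductSet(Interval.open(-10/7, 5*sqrt(3)), Interval.Lopen(-8/5, -1/5)))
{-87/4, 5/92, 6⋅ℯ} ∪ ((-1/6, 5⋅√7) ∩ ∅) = {-87/4, 5/92, 6⋅ℯ}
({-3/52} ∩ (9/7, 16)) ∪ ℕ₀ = ℕ₀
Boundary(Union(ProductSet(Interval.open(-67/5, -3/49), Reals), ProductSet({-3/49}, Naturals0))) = ProductSet({-67/5, -3/49}, Reals)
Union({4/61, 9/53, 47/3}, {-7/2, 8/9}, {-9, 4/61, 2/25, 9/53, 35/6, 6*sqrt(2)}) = {-9, -7/2, 4/61, 2/25, 9/53, 8/9, 35/6, 47/3, 6*sqrt(2)}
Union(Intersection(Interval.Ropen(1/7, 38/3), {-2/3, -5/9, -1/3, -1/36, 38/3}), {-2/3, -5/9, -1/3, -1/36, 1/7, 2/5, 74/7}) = {-2/3, -5/9, -1/3, -1/36, 1/7, 2/5, 74/7}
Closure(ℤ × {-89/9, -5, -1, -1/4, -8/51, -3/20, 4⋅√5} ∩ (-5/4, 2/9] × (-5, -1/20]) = {-1, 0} × {-1, -1/4, -8/51, -3/20}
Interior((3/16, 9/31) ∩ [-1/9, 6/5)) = (3/16, 9/31)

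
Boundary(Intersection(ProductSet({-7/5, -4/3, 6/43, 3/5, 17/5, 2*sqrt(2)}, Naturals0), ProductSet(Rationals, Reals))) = ProductSet({-7/5, -4/3, 6/43, 3/5, 17/5}, Naturals0)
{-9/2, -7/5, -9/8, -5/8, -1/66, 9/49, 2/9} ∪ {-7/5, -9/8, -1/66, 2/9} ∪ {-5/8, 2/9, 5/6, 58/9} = {-9/2, -7/5, -9/8, -5/8, -1/66, 9/49, 2/9, 5/6, 58/9}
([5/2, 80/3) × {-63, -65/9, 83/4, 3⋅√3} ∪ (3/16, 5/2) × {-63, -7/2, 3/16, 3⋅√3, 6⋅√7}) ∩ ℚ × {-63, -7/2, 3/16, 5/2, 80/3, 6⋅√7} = ((ℚ ∩ [5/2, 80/3)) × {-63}) ∪ ((ℚ ∩ (3/16, 5/2)) × {-63, -7/2, 3/16, 6⋅√7})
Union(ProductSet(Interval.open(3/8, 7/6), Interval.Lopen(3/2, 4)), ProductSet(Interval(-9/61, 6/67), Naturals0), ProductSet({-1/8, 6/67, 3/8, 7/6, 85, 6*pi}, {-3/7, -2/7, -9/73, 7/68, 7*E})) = Union(ProductSet({-1/8, 6/67, 3/8, 7/6, 85, 6*pi}, {-3/7, -2/7, -9/73, 7/68, 7*E}), ProductSet(Interval(-9/61, 6/67), Naturals0), ProductSet(Interval.open(3/8, 7/6), Interval.Lopen(3/2, 4)))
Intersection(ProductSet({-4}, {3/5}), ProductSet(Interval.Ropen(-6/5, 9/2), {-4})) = EmptySet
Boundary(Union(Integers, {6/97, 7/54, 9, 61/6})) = Union({6/97, 7/54, 61/6}, Integers)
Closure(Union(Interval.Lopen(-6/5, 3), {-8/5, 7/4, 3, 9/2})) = Union({-8/5, 9/2}, Interval(-6/5, 3))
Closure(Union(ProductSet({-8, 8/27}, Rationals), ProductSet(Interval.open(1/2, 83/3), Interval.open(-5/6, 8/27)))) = Union(ProductSet({-8, 8/27}, Union(Interval(-oo, oo), Rationals)), ProductSet({1/2, 83/3}, Interval(-5/6, 8/27)), ProductSet(Interval(1/2, 83/3), {-5/6, 8/27}), ProductSet(Interval.open(1/2, 83/3), Interval.open(-5/6, 8/27)))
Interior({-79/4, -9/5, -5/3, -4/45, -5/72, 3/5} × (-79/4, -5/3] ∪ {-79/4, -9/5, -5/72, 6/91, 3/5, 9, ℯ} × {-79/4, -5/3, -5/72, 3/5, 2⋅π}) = ∅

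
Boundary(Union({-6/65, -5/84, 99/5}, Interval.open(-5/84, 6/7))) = {-6/65, -5/84, 6/7, 99/5}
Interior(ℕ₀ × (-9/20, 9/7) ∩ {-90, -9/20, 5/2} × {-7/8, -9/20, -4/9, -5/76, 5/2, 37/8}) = ∅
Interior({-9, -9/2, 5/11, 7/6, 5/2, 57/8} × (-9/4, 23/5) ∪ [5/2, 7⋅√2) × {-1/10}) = ∅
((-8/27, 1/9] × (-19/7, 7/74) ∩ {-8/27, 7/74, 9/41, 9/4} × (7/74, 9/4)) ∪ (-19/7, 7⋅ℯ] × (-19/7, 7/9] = (-19/7, 7⋅ℯ] × (-19/7, 7/9]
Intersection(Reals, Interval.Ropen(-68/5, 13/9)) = Interval.Ropen(-68/5, 13/9)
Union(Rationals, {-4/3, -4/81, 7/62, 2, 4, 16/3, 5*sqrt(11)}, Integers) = Union({5*sqrt(11)}, Rationals)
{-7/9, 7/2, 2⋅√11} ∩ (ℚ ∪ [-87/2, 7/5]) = {-7/9, 7/2}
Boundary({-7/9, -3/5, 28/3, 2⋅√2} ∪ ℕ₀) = {-7/9, -3/5, 28/3, 2⋅√2} ∪ ℕ₀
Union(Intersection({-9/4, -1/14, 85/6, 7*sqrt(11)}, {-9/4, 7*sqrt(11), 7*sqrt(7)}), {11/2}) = {-9/4, 11/2, 7*sqrt(11)}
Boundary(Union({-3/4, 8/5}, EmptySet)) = {-3/4, 8/5}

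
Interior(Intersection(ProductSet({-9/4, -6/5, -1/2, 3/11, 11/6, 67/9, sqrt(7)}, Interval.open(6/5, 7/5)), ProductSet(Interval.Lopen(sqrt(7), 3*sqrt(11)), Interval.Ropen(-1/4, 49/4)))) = EmptySet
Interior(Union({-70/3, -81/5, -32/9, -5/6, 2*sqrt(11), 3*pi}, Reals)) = Reals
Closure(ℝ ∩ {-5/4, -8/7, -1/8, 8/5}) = {-5/4, -8/7, -1/8, 8/5}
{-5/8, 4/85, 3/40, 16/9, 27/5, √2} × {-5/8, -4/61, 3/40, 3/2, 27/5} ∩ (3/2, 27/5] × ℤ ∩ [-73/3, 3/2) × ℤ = ∅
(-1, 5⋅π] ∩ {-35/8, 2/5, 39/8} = {2/5, 39/8}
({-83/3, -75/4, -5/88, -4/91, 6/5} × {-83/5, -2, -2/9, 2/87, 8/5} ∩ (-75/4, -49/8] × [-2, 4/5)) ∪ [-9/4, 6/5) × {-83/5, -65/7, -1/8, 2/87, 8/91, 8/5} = [-9/4, 6/5) × {-83/5, -65/7, -1/8, 2/87, 8/91, 8/5}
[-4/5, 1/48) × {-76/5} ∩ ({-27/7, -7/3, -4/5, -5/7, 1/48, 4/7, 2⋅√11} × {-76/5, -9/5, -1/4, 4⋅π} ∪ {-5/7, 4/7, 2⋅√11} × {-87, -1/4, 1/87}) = {-4/5, -5/7} × {-76/5}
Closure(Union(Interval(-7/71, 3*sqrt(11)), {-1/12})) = Interval(-7/71, 3*sqrt(11))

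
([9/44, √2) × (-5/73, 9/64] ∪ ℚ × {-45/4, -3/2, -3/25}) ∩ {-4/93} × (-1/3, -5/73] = {-4/93} × {-3/25}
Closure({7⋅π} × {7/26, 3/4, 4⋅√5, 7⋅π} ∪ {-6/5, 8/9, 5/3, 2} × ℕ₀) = ({-6/5, 8/9, 5/3, 2} × ℕ₀) ∪ ({7⋅π} × {7/26, 3/4, 4⋅√5, 7⋅π})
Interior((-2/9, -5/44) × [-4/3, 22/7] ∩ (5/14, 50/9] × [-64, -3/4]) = ∅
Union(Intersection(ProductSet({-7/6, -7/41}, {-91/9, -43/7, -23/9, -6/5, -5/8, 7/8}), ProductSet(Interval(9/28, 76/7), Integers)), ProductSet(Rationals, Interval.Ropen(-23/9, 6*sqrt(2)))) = ProductSet(Rationals, Interval.Ropen(-23/9, 6*sqrt(2)))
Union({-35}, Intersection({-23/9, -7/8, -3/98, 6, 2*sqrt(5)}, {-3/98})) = {-35, -3/98}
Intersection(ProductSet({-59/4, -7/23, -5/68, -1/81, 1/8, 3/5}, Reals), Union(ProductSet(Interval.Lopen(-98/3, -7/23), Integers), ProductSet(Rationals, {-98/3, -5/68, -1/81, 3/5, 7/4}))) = Union(ProductSet({-59/4, -7/23}, Integers), ProductSet({-59/4, -7/23, -5/68, -1/81, 1/8, 3/5}, {-98/3, -5/68, -1/81, 3/5, 7/4}))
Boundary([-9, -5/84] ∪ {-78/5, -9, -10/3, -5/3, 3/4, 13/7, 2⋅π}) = {-78/5, -9, -5/84, 3/4, 13/7, 2⋅π}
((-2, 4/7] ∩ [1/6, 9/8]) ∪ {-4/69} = {-4/69} ∪ [1/6, 4/7]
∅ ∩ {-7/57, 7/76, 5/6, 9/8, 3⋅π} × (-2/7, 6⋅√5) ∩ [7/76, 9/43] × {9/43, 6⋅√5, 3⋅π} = ∅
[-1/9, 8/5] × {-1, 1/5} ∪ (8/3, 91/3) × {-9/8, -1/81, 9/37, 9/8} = ([-1/9, 8/5] × {-1, 1/5}) ∪ ((8/3, 91/3) × {-9/8, -1/81, 9/37, 9/8})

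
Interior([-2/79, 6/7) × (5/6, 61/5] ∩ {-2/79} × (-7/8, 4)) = ∅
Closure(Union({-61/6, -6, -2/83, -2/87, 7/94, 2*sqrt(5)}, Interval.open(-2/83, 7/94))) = Union({-61/6, -6, 2*sqrt(5)}, Interval(-2/83, 7/94))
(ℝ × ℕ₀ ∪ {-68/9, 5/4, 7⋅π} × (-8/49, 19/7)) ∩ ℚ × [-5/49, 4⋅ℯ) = (ℚ × {0, 1, …, 10}) ∪ ({-68/9, 5/4} × [-5/49, 19/7))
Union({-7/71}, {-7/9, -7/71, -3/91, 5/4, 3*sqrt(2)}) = {-7/9, -7/71, -3/91, 5/4, 3*sqrt(2)}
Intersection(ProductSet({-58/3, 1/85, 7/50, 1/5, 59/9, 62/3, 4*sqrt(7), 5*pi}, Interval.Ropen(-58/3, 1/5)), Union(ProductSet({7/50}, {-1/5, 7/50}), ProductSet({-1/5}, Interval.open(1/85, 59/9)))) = ProductSet({7/50}, {-1/5, 7/50})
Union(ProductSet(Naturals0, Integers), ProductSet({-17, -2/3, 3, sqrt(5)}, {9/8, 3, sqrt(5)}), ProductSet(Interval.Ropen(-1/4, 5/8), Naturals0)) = Union(ProductSet({-17, -2/3, 3, sqrt(5)}, {9/8, 3, sqrt(5)}), ProductSet(Interval.Ropen(-1/4, 5/8), Naturals0), ProductSet(Naturals0, Integers))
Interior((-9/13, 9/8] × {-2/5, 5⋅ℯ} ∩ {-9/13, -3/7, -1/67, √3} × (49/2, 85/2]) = ∅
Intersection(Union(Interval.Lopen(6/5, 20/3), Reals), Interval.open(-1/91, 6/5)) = Interval.open(-1/91, 6/5)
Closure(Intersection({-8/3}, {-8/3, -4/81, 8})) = {-8/3}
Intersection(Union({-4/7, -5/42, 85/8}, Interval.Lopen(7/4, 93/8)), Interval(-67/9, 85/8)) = Union({-4/7, -5/42}, Interval.Lopen(7/4, 85/8))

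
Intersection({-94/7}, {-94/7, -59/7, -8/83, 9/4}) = {-94/7}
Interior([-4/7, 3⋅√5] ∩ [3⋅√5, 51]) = ∅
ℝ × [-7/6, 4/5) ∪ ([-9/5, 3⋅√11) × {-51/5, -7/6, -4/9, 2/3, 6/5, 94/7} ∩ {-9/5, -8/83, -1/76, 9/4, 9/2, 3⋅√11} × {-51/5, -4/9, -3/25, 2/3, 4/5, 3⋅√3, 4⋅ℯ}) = (ℝ × [-7/6, 4/5)) ∪ ({-9/5, -8/83, -1/76, 9/4, 9/2} × {-51/5, -4/9, 2/3})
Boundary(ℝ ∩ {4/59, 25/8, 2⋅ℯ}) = {4/59, 25/8, 2⋅ℯ}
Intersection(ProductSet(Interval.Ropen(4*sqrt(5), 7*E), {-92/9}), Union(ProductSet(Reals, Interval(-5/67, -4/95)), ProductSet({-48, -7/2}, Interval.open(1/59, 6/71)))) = EmptySet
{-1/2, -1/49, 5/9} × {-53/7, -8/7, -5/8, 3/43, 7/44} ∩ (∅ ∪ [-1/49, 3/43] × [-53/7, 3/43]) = {-1/49} × {-53/7, -8/7, -5/8, 3/43}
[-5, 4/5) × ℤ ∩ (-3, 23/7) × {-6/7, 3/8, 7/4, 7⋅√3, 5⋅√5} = ∅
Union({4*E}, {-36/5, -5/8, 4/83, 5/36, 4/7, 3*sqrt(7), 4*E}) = {-36/5, -5/8, 4/83, 5/36, 4/7, 3*sqrt(7), 4*E}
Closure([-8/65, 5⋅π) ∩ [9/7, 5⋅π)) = [9/7, 5⋅π]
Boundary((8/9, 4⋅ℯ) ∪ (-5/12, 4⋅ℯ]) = {-5/12, 4⋅ℯ}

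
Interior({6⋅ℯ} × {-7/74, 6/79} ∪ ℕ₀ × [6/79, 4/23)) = ∅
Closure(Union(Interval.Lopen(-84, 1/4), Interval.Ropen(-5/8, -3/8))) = Interval(-84, 1/4)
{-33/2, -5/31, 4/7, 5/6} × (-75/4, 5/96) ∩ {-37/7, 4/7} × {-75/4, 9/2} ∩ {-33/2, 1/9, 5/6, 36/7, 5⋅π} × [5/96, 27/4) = ∅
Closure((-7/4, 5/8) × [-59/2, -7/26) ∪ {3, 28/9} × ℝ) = ({3, 28/9} × ℝ) ∪ ({-7/4, 5/8} × [-59/2, -7/26]) ∪ ([-7/4, 5/8] × {-59/2, -7/26}) ∪ ((-7/4, 5/8) × [-59/2, -7/26))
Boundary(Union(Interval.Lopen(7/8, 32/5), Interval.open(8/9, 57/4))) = {7/8, 57/4}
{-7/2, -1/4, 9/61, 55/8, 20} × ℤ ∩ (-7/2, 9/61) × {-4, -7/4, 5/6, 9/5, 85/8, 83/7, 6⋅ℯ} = {-1/4} × {-4}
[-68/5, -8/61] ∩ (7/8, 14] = ∅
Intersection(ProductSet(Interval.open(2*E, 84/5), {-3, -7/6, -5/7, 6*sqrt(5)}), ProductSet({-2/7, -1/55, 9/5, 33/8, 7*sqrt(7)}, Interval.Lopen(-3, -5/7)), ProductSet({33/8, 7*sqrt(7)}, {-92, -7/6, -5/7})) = EmptySet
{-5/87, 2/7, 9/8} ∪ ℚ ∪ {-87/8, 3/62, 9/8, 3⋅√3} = ℚ ∪ {3⋅√3}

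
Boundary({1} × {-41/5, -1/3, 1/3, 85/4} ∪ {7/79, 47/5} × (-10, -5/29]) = ({1} × {-41/5, -1/3, 1/3, 85/4}) ∪ ({7/79, 47/5} × [-10, -5/29])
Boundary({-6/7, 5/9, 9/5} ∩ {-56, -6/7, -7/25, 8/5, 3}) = {-6/7}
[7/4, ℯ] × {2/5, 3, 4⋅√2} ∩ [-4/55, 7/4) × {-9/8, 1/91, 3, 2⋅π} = ∅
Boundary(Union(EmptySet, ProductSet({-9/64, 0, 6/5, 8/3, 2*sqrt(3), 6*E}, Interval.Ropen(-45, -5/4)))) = ProductSet({-9/64, 0, 6/5, 8/3, 2*sqrt(3), 6*E}, Interval(-45, -5/4))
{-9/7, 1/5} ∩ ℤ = ∅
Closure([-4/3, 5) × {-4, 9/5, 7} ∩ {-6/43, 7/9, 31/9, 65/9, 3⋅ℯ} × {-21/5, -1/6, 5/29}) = ∅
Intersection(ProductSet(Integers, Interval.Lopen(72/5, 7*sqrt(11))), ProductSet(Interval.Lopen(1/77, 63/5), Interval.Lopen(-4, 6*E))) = ProductSet(Range(1, 13, 1), Interval.Lopen(72/5, 6*E))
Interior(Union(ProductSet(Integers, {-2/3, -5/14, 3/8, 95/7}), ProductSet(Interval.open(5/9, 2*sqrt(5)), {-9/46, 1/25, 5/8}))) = EmptySet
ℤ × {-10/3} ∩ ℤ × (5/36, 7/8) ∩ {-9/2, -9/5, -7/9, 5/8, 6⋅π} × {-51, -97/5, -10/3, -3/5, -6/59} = ∅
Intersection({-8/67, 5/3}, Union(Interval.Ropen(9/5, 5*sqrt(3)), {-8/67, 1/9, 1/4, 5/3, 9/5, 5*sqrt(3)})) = {-8/67, 5/3}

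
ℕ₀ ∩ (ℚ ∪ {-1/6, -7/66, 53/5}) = ℕ₀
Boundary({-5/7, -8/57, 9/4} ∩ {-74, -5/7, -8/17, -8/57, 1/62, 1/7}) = {-5/7, -8/57}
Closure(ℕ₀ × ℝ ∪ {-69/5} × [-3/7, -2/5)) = (ℕ₀ × ℝ) ∪ ({-69/5} × [-3/7, -2/5])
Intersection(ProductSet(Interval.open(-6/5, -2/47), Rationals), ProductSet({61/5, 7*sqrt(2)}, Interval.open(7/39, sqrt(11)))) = EmptySet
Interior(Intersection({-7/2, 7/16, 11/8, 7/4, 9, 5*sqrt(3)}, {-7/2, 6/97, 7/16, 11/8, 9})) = EmptySet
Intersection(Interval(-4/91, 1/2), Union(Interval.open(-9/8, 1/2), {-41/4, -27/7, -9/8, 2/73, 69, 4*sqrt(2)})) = Interval.Ropen(-4/91, 1/2)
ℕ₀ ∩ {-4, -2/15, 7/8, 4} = {4}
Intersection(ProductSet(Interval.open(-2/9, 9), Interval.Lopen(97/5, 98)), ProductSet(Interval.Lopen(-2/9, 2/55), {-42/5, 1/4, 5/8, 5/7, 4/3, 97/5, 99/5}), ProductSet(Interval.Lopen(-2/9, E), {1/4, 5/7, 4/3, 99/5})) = ProductSet(Interval.Lopen(-2/9, 2/55), {99/5})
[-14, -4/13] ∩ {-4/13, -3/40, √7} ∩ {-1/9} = ∅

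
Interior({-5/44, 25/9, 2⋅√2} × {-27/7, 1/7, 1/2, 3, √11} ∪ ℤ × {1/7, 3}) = ∅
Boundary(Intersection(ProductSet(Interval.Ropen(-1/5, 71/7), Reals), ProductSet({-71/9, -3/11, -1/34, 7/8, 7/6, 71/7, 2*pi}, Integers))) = ProductSet({-1/34, 7/8, 7/6, 2*pi}, Integers)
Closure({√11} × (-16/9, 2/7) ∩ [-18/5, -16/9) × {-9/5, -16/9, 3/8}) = ∅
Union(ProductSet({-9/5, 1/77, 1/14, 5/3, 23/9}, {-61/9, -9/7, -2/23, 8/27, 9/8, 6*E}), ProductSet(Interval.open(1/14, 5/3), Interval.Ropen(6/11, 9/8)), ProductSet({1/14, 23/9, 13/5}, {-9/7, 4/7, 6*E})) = Union(ProductSet({1/14, 23/9, 13/5}, {-9/7, 4/7, 6*E}), ProductSet({-9/5, 1/77, 1/14, 5/3, 23/9}, {-61/9, -9/7, -2/23, 8/27, 9/8, 6*E}), ProductSet(Interval.open(1/14, 5/3), Interval.Ropen(6/11, 9/8)))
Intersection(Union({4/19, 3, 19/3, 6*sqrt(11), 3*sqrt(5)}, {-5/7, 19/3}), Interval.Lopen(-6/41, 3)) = {4/19, 3}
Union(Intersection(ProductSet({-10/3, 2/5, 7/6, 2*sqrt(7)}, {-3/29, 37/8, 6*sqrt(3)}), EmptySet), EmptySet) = EmptySet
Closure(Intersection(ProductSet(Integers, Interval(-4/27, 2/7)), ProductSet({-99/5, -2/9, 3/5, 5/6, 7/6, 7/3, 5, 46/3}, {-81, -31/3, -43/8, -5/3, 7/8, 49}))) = EmptySet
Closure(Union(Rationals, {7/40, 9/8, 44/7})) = Reals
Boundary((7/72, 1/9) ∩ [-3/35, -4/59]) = ∅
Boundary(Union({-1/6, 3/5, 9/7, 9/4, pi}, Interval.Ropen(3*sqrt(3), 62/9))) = {-1/6, 3/5, 9/7, 9/4, 62/9, 3*sqrt(3), pi}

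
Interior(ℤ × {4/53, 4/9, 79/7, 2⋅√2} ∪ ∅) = ∅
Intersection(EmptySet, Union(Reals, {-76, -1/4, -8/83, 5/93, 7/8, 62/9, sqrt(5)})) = EmptySet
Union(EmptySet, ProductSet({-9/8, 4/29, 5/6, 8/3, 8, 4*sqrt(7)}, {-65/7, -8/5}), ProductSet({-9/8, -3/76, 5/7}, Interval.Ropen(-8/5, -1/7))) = Union(ProductSet({-9/8, -3/76, 5/7}, Interval.Ropen(-8/5, -1/7)), ProductSet({-9/8, 4/29, 5/6, 8/3, 8, 4*sqrt(7)}, {-65/7, -8/5}))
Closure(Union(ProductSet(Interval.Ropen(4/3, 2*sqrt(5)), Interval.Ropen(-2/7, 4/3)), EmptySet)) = Union(ProductSet({4/3, 2*sqrt(5)}, Interval(-2/7, 4/3)), ProductSet(Interval(4/3, 2*sqrt(5)), {-2/7, 4/3}), ProductSet(Interval.Ropen(4/3, 2*sqrt(5)), Interval.Ropen(-2/7, 4/3)))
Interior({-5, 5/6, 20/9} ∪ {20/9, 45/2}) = ∅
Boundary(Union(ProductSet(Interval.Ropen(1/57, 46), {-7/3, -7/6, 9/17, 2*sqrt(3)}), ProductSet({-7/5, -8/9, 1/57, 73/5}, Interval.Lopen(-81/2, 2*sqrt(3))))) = Union(ProductSet({-7/5, -8/9, 1/57, 73/5}, Interval(-81/2, 2*sqrt(3))), ProductSet(Interval(1/57, 46), {-7/3, -7/6, 9/17, 2*sqrt(3)}))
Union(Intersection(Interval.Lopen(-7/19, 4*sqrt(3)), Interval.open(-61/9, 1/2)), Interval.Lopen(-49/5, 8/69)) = Interval.open(-49/5, 1/2)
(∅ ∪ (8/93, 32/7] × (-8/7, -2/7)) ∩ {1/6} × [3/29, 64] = ∅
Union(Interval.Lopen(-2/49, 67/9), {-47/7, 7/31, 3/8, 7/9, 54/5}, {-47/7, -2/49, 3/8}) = Union({-47/7, 54/5}, Interval(-2/49, 67/9))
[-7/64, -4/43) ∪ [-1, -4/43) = [-1, -4/43)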